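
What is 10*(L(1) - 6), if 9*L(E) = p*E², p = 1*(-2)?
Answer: -560/9 ≈ -62.222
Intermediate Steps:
p = -2
L(E) = -2*E²/9 (L(E) = (-2*E²)/9 = -2*E²/9)
10*(L(1) - 6) = 10*(-2/9*1² - 6) = 10*(-2/9*1 - 6) = 10*(-2/9 - 6) = 10*(-56/9) = -560/9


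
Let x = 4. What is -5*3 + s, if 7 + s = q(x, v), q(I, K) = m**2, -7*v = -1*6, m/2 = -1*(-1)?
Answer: -18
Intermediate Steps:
m = 2 (m = 2*(-1*(-1)) = 2*1 = 2)
v = 6/7 (v = -(-1)*6/7 = -1/7*(-6) = 6/7 ≈ 0.85714)
q(I, K) = 4 (q(I, K) = 2**2 = 4)
s = -3 (s = -7 + 4 = -3)
-5*3 + s = -5*3 - 3 = -15 - 3 = -18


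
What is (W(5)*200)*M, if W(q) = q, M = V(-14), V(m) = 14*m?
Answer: -196000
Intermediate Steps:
M = -196 (M = 14*(-14) = -196)
(W(5)*200)*M = (5*200)*(-196) = 1000*(-196) = -196000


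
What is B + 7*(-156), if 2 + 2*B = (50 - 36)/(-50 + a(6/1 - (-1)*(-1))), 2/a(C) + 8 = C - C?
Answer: -219721/201 ≈ -1093.1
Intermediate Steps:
a(C) = -¼ (a(C) = 2/(-8 + (C - C)) = 2/(-8 + 0) = 2/(-8) = 2*(-⅛) = -¼)
B = -229/201 (B = -1 + ((50 - 36)/(-50 - ¼))/2 = -1 + (14/(-201/4))/2 = -1 + (14*(-4/201))/2 = -1 + (½)*(-56/201) = -1 - 28/201 = -229/201 ≈ -1.1393)
B + 7*(-156) = -229/201 + 7*(-156) = -229/201 - 1092 = -219721/201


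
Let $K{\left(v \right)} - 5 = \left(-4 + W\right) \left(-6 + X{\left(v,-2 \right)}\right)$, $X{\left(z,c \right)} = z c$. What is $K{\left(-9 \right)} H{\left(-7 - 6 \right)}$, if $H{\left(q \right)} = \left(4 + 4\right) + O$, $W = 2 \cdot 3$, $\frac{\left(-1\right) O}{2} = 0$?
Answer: $232$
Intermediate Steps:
$O = 0$ ($O = \left(-2\right) 0 = 0$)
$X{\left(z,c \right)} = c z$
$W = 6$
$K{\left(v \right)} = -7 - 4 v$ ($K{\left(v \right)} = 5 + \left(-4 + 6\right) \left(-6 - 2 v\right) = 5 + 2 \left(-6 - 2 v\right) = 5 - \left(12 + 4 v\right) = -7 - 4 v$)
$H{\left(q \right)} = 8$ ($H{\left(q \right)} = \left(4 + 4\right) + 0 = 8 + 0 = 8$)
$K{\left(-9 \right)} H{\left(-7 - 6 \right)} = \left(-7 - -36\right) 8 = \left(-7 + 36\right) 8 = 29 \cdot 8 = 232$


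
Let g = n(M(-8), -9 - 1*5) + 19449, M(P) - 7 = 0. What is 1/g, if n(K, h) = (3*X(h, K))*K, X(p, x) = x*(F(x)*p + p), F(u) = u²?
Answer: -1/83451 ≈ -1.1983e-5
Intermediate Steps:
M(P) = 7 (M(P) = 7 + 0 = 7)
X(p, x) = x*(p + p*x²) (X(p, x) = x*(x²*p + p) = x*(p*x² + p) = x*(p + p*x²))
n(K, h) = 3*h*K²*(1 + K²) (n(K, h) = (3*(h*K*(1 + K²)))*K = (3*(K*h*(1 + K²)))*K = (3*K*h*(1 + K²))*K = 3*h*K²*(1 + K²))
g = -83451 (g = 3*(-9 - 1*5)*7²*(1 + 7²) + 19449 = 3*(-9 - 5)*49*(1 + 49) + 19449 = 3*(-14)*49*50 + 19449 = -102900 + 19449 = -83451)
1/g = 1/(-83451) = -1/83451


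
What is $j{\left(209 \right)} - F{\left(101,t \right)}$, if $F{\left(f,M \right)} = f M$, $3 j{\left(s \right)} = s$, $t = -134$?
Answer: $\frac{40811}{3} \approx 13604.0$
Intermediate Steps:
$j{\left(s \right)} = \frac{s}{3}$
$F{\left(f,M \right)} = M f$
$j{\left(209 \right)} - F{\left(101,t \right)} = \frac{1}{3} \cdot 209 - \left(-134\right) 101 = \frac{209}{3} - -13534 = \frac{209}{3} + 13534 = \frac{40811}{3}$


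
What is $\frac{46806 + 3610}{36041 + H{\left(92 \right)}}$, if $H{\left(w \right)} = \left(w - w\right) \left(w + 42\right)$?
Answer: $\frac{2192}{1567} \approx 1.3989$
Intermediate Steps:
$H{\left(w \right)} = 0$ ($H{\left(w \right)} = 0 \left(42 + w\right) = 0$)
$\frac{46806 + 3610}{36041 + H{\left(92 \right)}} = \frac{46806 + 3610}{36041 + 0} = \frac{50416}{36041} = 50416 \cdot \frac{1}{36041} = \frac{2192}{1567}$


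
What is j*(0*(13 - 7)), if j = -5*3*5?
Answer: 0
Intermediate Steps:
j = -75 (j = -15*5 = -75)
j*(0*(13 - 7)) = -0*(13 - 7) = -0*6 = -75*0 = 0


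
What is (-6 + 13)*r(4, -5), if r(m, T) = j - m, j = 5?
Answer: 7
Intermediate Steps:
r(m, T) = 5 - m
(-6 + 13)*r(4, -5) = (-6 + 13)*(5 - 1*4) = 7*(5 - 4) = 7*1 = 7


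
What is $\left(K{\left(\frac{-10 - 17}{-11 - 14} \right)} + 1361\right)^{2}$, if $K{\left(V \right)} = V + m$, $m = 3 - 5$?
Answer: $\frac{1156136004}{625} \approx 1.8498 \cdot 10^{6}$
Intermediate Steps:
$m = -2$ ($m = 3 - 5 = -2$)
$K{\left(V \right)} = -2 + V$ ($K{\left(V \right)} = V - 2 = -2 + V$)
$\left(K{\left(\frac{-10 - 17}{-11 - 14} \right)} + 1361\right)^{2} = \left(\left(-2 + \frac{-10 - 17}{-11 - 14}\right) + 1361\right)^{2} = \left(\left(-2 - \frac{27}{-25}\right) + 1361\right)^{2} = \left(\left(-2 - - \frac{27}{25}\right) + 1361\right)^{2} = \left(\left(-2 + \frac{27}{25}\right) + 1361\right)^{2} = \left(- \frac{23}{25} + 1361\right)^{2} = \left(\frac{34002}{25}\right)^{2} = \frac{1156136004}{625}$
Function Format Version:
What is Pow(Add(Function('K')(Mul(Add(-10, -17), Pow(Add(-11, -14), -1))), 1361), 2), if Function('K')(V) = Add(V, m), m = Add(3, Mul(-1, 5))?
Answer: Rational(1156136004, 625) ≈ 1.8498e+6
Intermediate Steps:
m = -2 (m = Add(3, -5) = -2)
Function('K')(V) = Add(-2, V) (Function('K')(V) = Add(V, -2) = Add(-2, V))
Pow(Add(Function('K')(Mul(Add(-10, -17), Pow(Add(-11, -14), -1))), 1361), 2) = Pow(Add(Add(-2, Mul(Add(-10, -17), Pow(Add(-11, -14), -1))), 1361), 2) = Pow(Add(Add(-2, Mul(-27, Pow(-25, -1))), 1361), 2) = Pow(Add(Add(-2, Mul(-27, Rational(-1, 25))), 1361), 2) = Pow(Add(Add(-2, Rational(27, 25)), 1361), 2) = Pow(Add(Rational(-23, 25), 1361), 2) = Pow(Rational(34002, 25), 2) = Rational(1156136004, 625)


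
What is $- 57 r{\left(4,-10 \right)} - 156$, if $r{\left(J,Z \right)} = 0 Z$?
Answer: $-156$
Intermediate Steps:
$r{\left(J,Z \right)} = 0$
$- 57 r{\left(4,-10 \right)} - 156 = \left(-57\right) 0 - 156 = 0 - 156 = -156$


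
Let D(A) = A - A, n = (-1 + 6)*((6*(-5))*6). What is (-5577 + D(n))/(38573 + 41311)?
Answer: -1859/26628 ≈ -0.069814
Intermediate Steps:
n = -900 (n = 5*(-30*6) = 5*(-180) = -900)
D(A) = 0
(-5577 + D(n))/(38573 + 41311) = (-5577 + 0)/(38573 + 41311) = -5577/79884 = -5577*1/79884 = -1859/26628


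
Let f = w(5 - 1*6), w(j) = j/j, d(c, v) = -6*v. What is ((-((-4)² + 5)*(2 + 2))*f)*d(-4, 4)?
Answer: 2016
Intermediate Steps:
w(j) = 1
f = 1
((-((-4)² + 5)*(2 + 2))*f)*d(-4, 4) = (-((-4)² + 5)*(2 + 2)*1)*(-6*4) = (-(16 + 5)*4*1)*(-24) = (-21*4*1)*(-24) = (-1*84*1)*(-24) = -84*1*(-24) = -84*(-24) = 2016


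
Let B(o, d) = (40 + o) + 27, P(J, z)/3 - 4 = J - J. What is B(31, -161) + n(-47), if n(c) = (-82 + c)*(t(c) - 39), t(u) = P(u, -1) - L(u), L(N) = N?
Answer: -2482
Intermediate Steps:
P(J, z) = 12 (P(J, z) = 12 + 3*(J - J) = 12 + 3*0 = 12 + 0 = 12)
t(u) = 12 - u
B(o, d) = 67 + o
n(c) = (-82 + c)*(-27 - c) (n(c) = (-82 + c)*((12 - c) - 39) = (-82 + c)*(-27 - c))
B(31, -161) + n(-47) = (67 + 31) + (2214 - 1*(-47)² + 55*(-47)) = 98 + (2214 - 1*2209 - 2585) = 98 + (2214 - 2209 - 2585) = 98 - 2580 = -2482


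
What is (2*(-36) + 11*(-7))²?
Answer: 22201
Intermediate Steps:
(2*(-36) + 11*(-7))² = (-72 - 77)² = (-149)² = 22201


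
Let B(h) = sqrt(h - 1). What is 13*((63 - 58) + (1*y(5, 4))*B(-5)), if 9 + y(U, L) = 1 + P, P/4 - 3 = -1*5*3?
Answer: 65 - 728*I*sqrt(6) ≈ 65.0 - 1783.2*I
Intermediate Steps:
B(h) = sqrt(-1 + h)
P = -48 (P = 12 + 4*(-1*5*3) = 12 + 4*(-5*3) = 12 + 4*(-15) = 12 - 60 = -48)
y(U, L) = -56 (y(U, L) = -9 + (1 - 48) = -9 - 47 = -56)
13*((63 - 58) + (1*y(5, 4))*B(-5)) = 13*((63 - 58) + (1*(-56))*sqrt(-1 - 5)) = 13*(5 - 56*I*sqrt(6)) = 65 - 728*I*sqrt(6)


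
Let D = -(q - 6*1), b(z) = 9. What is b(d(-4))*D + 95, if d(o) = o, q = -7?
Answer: 212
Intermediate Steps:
D = 13 (D = -(-7 - 6*1) = -(-7 - 6) = -1*(-13) = 13)
b(d(-4))*D + 95 = 9*13 + 95 = 117 + 95 = 212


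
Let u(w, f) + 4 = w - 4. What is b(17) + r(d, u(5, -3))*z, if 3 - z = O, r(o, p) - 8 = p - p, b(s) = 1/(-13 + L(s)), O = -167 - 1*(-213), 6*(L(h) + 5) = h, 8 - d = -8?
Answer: -31310/91 ≈ -344.07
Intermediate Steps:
d = 16 (d = 8 - 1*(-8) = 8 + 8 = 16)
u(w, f) = -8 + w (u(w, f) = -4 + (w - 4) = -4 + (-4 + w) = -8 + w)
L(h) = -5 + h/6
O = 46 (O = -167 + 213 = 46)
b(s) = 1/(-18 + s/6) (b(s) = 1/(-13 + (-5 + s/6)) = 1/(-18 + s/6))
r(o, p) = 8 (r(o, p) = 8 + (p - p) = 8 + 0 = 8)
z = -43 (z = 3 - 1*46 = 3 - 46 = -43)
b(17) + r(d, u(5, -3))*z = 6/(-108 + 17) + 8*(-43) = 6/(-91) - 344 = 6*(-1/91) - 344 = -6/91 - 344 = -31310/91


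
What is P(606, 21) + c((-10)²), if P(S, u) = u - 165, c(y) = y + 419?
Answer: 375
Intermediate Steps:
c(y) = 419 + y
P(S, u) = -165 + u
P(606, 21) + c((-10)²) = (-165 + 21) + (419 + (-10)²) = -144 + (419 + 100) = -144 + 519 = 375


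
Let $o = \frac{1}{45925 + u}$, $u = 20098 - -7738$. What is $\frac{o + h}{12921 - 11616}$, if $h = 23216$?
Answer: $\frac{1712435377}{96258105} \approx 17.79$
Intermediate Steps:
$u = 27836$ ($u = 20098 + 7738 = 27836$)
$o = \frac{1}{73761}$ ($o = \frac{1}{45925 + 27836} = \frac{1}{73761} \approx 1.3557 \cdot 10^{-5}$)
$\frac{o + h}{12921 - 11616} = \frac{\frac{1}{73761} + 23216}{12921 - 11616} = \frac{1712435377}{73761 \left(12921 - 11616\right)} = \frac{1712435377}{73761 \cdot 1305} = \frac{1712435377}{73761} \cdot \frac{1}{1305} = \frac{1712435377}{96258105}$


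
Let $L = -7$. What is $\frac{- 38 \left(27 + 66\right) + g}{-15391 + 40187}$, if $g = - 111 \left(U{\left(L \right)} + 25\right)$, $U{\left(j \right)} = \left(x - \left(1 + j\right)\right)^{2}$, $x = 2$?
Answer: $- \frac{13413}{24796} \approx -0.54093$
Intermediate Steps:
$U{\left(j \right)} = \left(1 - j\right)^{2}$ ($U{\left(j \right)} = \left(2 - \left(1 + j\right)\right)^{2} = \left(1 - j\right)^{2}$)
$g = -9879$ ($g = - 111 \left(\left(-1 - 7\right)^{2} + 25\right) = - 111 \left(\left(-8\right)^{2} + 25\right) = - 111 \left(64 + 25\right) = \left(-111\right) 89 = -9879$)
$\frac{- 38 \left(27 + 66\right) + g}{-15391 + 40187} = \frac{- 38 \left(27 + 66\right) - 9879}{-15391 + 40187} = \frac{\left(-38\right) 93 - 9879}{24796} = \left(-3534 - 9879\right) \frac{1}{24796} = \left(-13413\right) \frac{1}{24796} = - \frac{13413}{24796}$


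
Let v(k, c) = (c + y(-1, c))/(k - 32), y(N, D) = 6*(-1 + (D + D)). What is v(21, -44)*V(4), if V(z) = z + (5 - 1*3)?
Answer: 3468/11 ≈ 315.27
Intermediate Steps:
y(N, D) = -6 + 12*D (y(N, D) = 6*(-1 + 2*D) = -6 + 12*D)
v(k, c) = (-6 + 13*c)/(-32 + k) (v(k, c) = (c + (-6 + 12*c))/(k - 32) = (-6 + 13*c)/(-32 + k))
V(z) = 2 + z (V(z) = z + (5 - 3) = z + 2 = 2 + z)
v(21, -44)*V(4) = ((-6 + 13*(-44))/(-32 + 21))*(2 + 4) = ((-6 - 572)/(-11))*6 = -1/11*(-578)*6 = (578/11)*6 = 3468/11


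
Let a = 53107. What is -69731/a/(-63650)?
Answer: 69731/3380260550 ≈ 2.0629e-5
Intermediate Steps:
-69731/a/(-63650) = -69731/53107/(-63650) = -69731*1/53107*(-1/63650) = -69731/53107*(-1/63650) = 69731/3380260550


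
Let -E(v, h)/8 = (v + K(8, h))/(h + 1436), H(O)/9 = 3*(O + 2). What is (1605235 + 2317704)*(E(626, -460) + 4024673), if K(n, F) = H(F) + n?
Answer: 963124359070941/61 ≈ 1.5789e+13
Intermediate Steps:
H(O) = 54 + 27*O (H(O) = 9*(3*(O + 2)) = 9*(3*(2 + O)) = 9*(6 + 3*O) = 54 + 27*O)
K(n, F) = 54 + n + 27*F (K(n, F) = (54 + 27*F) + n = 54 + n + 27*F)
E(v, h) = -8*(62 + v + 27*h)/(1436 + h) (E(v, h) = -8*(v + (54 + 8 + 27*h))/(h + 1436) = -8*(v + (62 + 27*h))/(1436 + h) = -8*(62 + v + 27*h)/(1436 + h))
(1605235 + 2317704)*(E(626, -460) + 4024673) = (1605235 + 2317704)*(8*(-62 - 1*626 - 27*(-460))/(1436 - 460) + 4024673) = 3922939*(8*(-62 - 626 + 12420)/976 + 4024673) = 3922939*(8*(1/976)*11732 + 4024673) = 3922939*(5866/61 + 4024673) = 3922939*(245510919/61) = 963124359070941/61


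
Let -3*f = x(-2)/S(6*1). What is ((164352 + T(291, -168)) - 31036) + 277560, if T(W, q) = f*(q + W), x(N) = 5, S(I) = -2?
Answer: 821957/2 ≈ 4.1098e+5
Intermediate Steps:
f = 5/6 (f = -5/(3*(-2)) = -5*(-1)/(3*2) = -1/3*(-5/2) = 5/6 ≈ 0.83333)
T(W, q) = 5*W/6 + 5*q/6 (T(W, q) = 5*(q + W)/6 = 5*(W + q)/6 = 5*W/6 + 5*q/6)
((164352 + T(291, -168)) - 31036) + 277560 = ((164352 + ((5/6)*291 + (5/6)*(-168))) - 31036) + 277560 = ((164352 + (485/2 - 140)) - 31036) + 277560 = ((164352 + 205/2) - 31036) + 277560 = (328909/2 - 31036) + 277560 = 266837/2 + 277560 = 821957/2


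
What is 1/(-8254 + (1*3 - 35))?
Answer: -1/8286 ≈ -0.00012069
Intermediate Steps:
1/(-8254 + (1*3 - 35)) = 1/(-8254 + (3 - 35)) = 1/(-8254 - 32) = 1/(-8286) = -1/8286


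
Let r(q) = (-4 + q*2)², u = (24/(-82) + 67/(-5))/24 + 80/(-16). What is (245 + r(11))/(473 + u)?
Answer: 2799480/2299753 ≈ 1.2173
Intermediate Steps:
u = -27407/4920 (u = (24*(-1/82) + 67*(-⅕))*(1/24) + 80*(-1/16) = (-12/41 - 67/5)*(1/24) - 5 = -2807/205*1/24 - 5 = -2807/4920 - 5 = -27407/4920 ≈ -5.5705)
r(q) = (-4 + 2*q)²
(245 + r(11))/(473 + u) = (245 + 4*(-2 + 11)²)/(473 - 27407/4920) = (245 + 4*9²)/(2299753/4920) = (245 + 4*81)*(4920/2299753) = (245 + 324)*(4920/2299753) = 569*(4920/2299753) = 2799480/2299753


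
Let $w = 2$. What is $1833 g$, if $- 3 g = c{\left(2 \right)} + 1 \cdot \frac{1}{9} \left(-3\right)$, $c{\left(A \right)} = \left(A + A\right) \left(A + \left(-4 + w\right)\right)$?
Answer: $\frac{611}{3} \approx 203.67$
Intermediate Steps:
$c{\left(A \right)} = 2 A \left(-2 + A\right)$ ($c{\left(A \right)} = \left(A + A\right) \left(A + \left(-4 + 2\right)\right) = 2 A \left(A - 2\right) = 2 A \left(-2 + A\right)$)
$g = \frac{1}{9}$ ($g = - \frac{2 \cdot 2 \left(-2 + 2\right) + 1 \cdot \frac{1}{9} \left(-3\right)}{3} = - \frac{2 \cdot 2 \cdot 0 + 1 \cdot \frac{1}{9} \left(-3\right)}{3} = - \frac{0 + \frac{1}{9} \left(-3\right)}{3} = - \frac{0 - \frac{1}{3}}{3} = \left(- \frac{1}{3}\right) \left(- \frac{1}{3}\right) = \frac{1}{9} \approx 0.11111$)
$1833 g = 1833 \cdot \frac{1}{9} = \frac{611}{3}$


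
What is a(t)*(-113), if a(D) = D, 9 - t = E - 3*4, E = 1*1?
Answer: -2260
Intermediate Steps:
E = 1
t = 20 (t = 9 - (1 - 3*4) = 9 - (1 - 12) = 9 - 1*(-11) = 9 + 11 = 20)
a(t)*(-113) = 20*(-113) = -2260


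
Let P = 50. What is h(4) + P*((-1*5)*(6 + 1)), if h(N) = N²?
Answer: -1734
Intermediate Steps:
h(4) + P*((-1*5)*(6 + 1)) = 4² + 50*((-1*5)*(6 + 1)) = 16 + 50*(-5*7) = 16 + 50*(-35) = 16 - 1750 = -1734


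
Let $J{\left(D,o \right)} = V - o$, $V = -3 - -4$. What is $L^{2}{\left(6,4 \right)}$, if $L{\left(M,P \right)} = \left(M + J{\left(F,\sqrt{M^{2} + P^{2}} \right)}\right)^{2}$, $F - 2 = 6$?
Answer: $20393 - 5656 \sqrt{13} \approx 0.001986$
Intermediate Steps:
$F = 8$ ($F = 2 + 6 = 8$)
$V = 1$ ($V = -3 + 4 = 1$)
$J{\left(D,o \right)} = 1 - o$
$L{\left(M,P \right)} = \left(1 + M - \sqrt{M^{2} + P^{2}}\right)^{2}$ ($L{\left(M,P \right)} = \left(M - \left(-1 + \sqrt{M^{2} + P^{2}}\right)\right)^{2} = \left(1 + M - \sqrt{M^{2} + P^{2}}\right)^{2}$)
$L^{2}{\left(6,4 \right)} = \left(\left(1 + 6 - \sqrt{6^{2} + 4^{2}}\right)^{2}\right)^{2} = \left(\left(1 + 6 - \sqrt{36 + 16}\right)^{2}\right)^{2} = \left(\left(1 + 6 - \sqrt{52}\right)^{2}\right)^{2} = \left(\left(1 + 6 - 2 \sqrt{13}\right)^{2}\right)^{2} = \left(\left(7 - 2 \sqrt{13}\right)^{2}\right)^{2} = \left(7 - 2 \sqrt{13}\right)^{4}$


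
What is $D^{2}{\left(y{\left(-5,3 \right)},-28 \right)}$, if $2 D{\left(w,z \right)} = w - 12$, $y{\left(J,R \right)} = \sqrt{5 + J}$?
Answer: $36$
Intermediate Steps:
$D{\left(w,z \right)} = -6 + \frac{w}{2}$ ($D{\left(w,z \right)} = \frac{w - 12}{2} = \frac{-12 + w}{2} = -6 + \frac{w}{2}$)
$D^{2}{\left(y{\left(-5,3 \right)},-28 \right)} = \left(-6 + \frac{\sqrt{5 - 5}}{2}\right)^{2} = \left(-6 + \frac{\sqrt{0}}{2}\right)^{2} = \left(-6 + \frac{1}{2} \cdot 0\right)^{2} = \left(-6 + 0\right)^{2} = \left(-6\right)^{2} = 36$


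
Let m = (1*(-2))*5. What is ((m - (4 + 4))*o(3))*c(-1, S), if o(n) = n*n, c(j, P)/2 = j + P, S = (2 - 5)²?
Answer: -2592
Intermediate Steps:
S = 9 (S = (-3)² = 9)
c(j, P) = 2*P + 2*j (c(j, P) = 2*(j + P) = 2*(P + j) = 2*P + 2*j)
o(n) = n²
m = -10 (m = -2*5 = -10)
((m - (4 + 4))*o(3))*c(-1, S) = ((-10 - (4 + 4))*3²)*(2*9 + 2*(-1)) = ((-10 - 1*8)*9)*(18 - 2) = ((-10 - 8)*9)*16 = -18*9*16 = -162*16 = -2592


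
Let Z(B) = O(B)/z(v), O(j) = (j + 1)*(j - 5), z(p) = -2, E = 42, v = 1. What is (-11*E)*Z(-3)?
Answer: 3696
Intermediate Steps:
O(j) = (1 + j)*(-5 + j)
Z(B) = 5/2 + 2*B - B²/2 (Z(B) = (-5 + B² - 4*B)/(-2) = (-5 + B² - 4*B)*(-½) = 5/2 + 2*B - B²/2)
(-11*E)*Z(-3) = (-11*42)*(5/2 + 2*(-3) - ½*(-3)²) = -462*(5/2 - 6 - ½*9) = -462*(5/2 - 6 - 9/2) = -462*(-8) = 3696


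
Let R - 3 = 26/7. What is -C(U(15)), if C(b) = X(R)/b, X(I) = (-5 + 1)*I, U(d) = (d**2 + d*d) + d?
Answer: 188/3255 ≈ 0.057757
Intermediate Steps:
U(d) = d + 2*d**2 (U(d) = (d**2 + d**2) + d = 2*d**2 + d = d + 2*d**2)
R = 47/7 (R = 3 + 26/7 = 47/7 ≈ 6.7143)
X(I) = -4*I
C(b) = -188/(7*b) (C(b) = (-4*47/7)/b = -188/(7*b))
-C(U(15)) = -(-188)/(7*(15*(1 + 2*15))) = -(-188)/(7*(15*(1 + 30))) = -(-188)/(7*(15*31)) = -(-188)/(7*465) = -1*(-188/3255) = 188/3255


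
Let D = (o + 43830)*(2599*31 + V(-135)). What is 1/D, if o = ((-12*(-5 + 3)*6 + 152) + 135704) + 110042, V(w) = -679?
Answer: 1/23157874080 ≈ 4.3182e-11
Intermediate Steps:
o = 246042 (o = ((-(-24)*6 + 152) + 135704) + 110042 = ((-12*(-12) + 152) + 135704) + 110042 = ((144 + 152) + 135704) + 110042 = (296 + 135704) + 110042 = 136000 + 110042 = 246042)
D = 23157874080 (D = (246042 + 43830)*(2599*31 - 679) = 289872*(80569 - 679) = 289872*79890 = 23157874080)
1/D = 1/23157874080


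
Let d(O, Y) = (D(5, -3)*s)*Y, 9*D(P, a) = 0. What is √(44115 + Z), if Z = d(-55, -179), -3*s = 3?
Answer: √44115 ≈ 210.04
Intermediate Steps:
s = -1 (s = -⅓*3 = -1)
D(P, a) = 0 (D(P, a) = (⅑)*0 = 0)
d(O, Y) = 0 (d(O, Y) = (0*(-1))*Y = 0*Y = 0)
Z = 0
√(44115 + Z) = √(44115 + 0) = √44115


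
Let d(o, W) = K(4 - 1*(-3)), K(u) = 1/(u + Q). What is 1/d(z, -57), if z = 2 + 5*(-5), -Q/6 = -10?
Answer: 67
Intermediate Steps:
Q = 60 (Q = -6*(-10) = 60)
z = -23 (z = 2 - 25 = -23)
K(u) = 1/(60 + u) (K(u) = 1/(u + 60) = 1/(60 + u))
d(o, W) = 1/67 (d(o, W) = 1/(60 + (4 - 1*(-3))) = 1/(60 + (4 + 3)) = 1/(60 + 7) = 1/67)
1/d(z, -57) = 1/(1/67) = 67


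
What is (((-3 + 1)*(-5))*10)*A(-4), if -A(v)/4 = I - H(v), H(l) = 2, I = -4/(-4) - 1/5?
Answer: 480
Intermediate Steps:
I = 4/5 (I = -4*(-1/4) - 1*1/5 = 1 - 1/5 = 4/5 ≈ 0.80000)
A(v) = 24/5 (A(v) = -4*(4/5 - 1*2) = -4*(4/5 - 2) = -4*(-6/5) = 24/5)
(((-3 + 1)*(-5))*10)*A(-4) = (((-3 + 1)*(-5))*10)*(24/5) = (-2*(-5)*10)*(24/5) = (10*10)*(24/5) = 100*(24/5) = 480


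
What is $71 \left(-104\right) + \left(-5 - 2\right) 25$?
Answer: $-7559$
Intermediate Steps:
$71 \left(-104\right) + \left(-5 - 2\right) 25 = -7384 + \left(-5 - 2\right) 25 = -7384 - 175 = -7559$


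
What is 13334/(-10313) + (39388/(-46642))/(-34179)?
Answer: -10628174408084/8220373277667 ≈ -1.2929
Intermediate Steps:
13334/(-10313) + (39388/(-46642))/(-34179) = 13334*(-1/10313) + (39388*(-1/46642))*(-1/34179) = -13334/10313 - 19694/23321*(-1/34179) = -13334/10313 + 19694/797088459 = -10628174408084/8220373277667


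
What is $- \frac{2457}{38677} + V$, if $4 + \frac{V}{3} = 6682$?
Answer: $\frac{774852561}{38677} \approx 20034.0$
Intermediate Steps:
$V = 20034$ ($V = -12 + 3 \cdot 6682 = -12 + 20046 = 20034$)
$- \frac{2457}{38677} + V = - \frac{2457}{38677} + 20034 = \frac{774852561}{38677}$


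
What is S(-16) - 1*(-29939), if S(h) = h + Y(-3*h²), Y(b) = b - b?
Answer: 29923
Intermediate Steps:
Y(b) = 0
S(h) = h (S(h) = h + 0 = h)
S(-16) - 1*(-29939) = -16 - 1*(-29939) = -16 + 29939 = 29923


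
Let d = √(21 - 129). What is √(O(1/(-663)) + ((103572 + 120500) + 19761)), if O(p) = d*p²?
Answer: √(107181427977 + 6*I*√3)/663 ≈ 493.79 + 2.3939e-8*I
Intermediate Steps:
d = 6*I*√3 (d = √(-108) = 6*I*√3 ≈ 10.392*I)
O(p) = 6*I*√3*p² (O(p) = (6*I*√3)*p² = 6*I*√3*p²)
√(O(1/(-663)) + ((103572 + 120500) + 19761)) = √(6*I*√3*(1/(-663))² + ((103572 + 120500) + 19761)) = √(6*I*√3*(-1/663)² + (224072 + 19761)) = √(6*I*√3*(1/439569) + 243833) = √(2*I*√3/146523 + 243833) = √(243833 + 2*I*√3/146523)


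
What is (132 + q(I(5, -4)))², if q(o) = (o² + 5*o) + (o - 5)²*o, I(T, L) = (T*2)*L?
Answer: 6315163024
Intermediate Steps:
I(T, L) = 2*L*T (I(T, L) = (2*T)*L = 2*L*T)
q(o) = o² + 5*o + o*(-5 + o)² (q(o) = (o² + 5*o) + (-5 + o)²*o = (o² + 5*o) + o*(-5 + o)² = o² + 5*o + o*(-5 + o)²)
(132 + q(I(5, -4)))² = (132 + (2*(-4)*5)*(5 + 2*(-4)*5 + (-5 + 2*(-4)*5)²))² = (132 - 40*(5 - 40 + (-5 - 40)²))² = (132 - 40*(5 - 40 + (-45)²))² = (132 - 40*(5 - 40 + 2025))² = (132 - 40*1990)² = (132 - 79600)² = (-79468)² = 6315163024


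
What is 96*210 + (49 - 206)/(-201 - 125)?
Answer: 6572317/326 ≈ 20160.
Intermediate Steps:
96*210 + (49 - 206)/(-201 - 125) = 20160 - 157/(-326) = 20160 - 157*(-1/326) = 20160 + 157/326 = 6572317/326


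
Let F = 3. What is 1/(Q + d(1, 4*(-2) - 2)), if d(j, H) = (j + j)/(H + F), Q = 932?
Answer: 7/6522 ≈ 0.0010733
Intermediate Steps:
d(j, H) = 2*j/(3 + H) (d(j, H) = (j + j)/(H + 3) = (2*j)/(3 + H) = 2*j/(3 + H))
1/(Q + d(1, 4*(-2) - 2)) = 1/(932 + 2*1/(3 + (4*(-2) - 2))) = 1/(932 + 2*1/(3 + (-8 - 2))) = 1/(932 + 2*1/(3 - 10)) = 1/(932 + 2*1/(-7)) = 1/(932 + 2*1*(-⅐)) = 1/(932 - 2/7) = 1/(6522/7) = 7/6522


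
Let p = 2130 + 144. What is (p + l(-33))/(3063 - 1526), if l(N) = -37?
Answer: 2237/1537 ≈ 1.4554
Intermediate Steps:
p = 2274
(p + l(-33))/(3063 - 1526) = (2274 - 37)/(3063 - 1526) = 2237/1537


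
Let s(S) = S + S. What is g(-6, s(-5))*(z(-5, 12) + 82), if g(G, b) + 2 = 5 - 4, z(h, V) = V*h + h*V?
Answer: 38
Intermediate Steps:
z(h, V) = 2*V*h (z(h, V) = V*h + V*h = 2*V*h)
s(S) = 2*S
g(G, b) = -1 (g(G, b) = -2 + (5 - 4) = -2 + 1 = -1)
g(-6, s(-5))*(z(-5, 12) + 82) = -(2*12*(-5) + 82) = -(-120 + 82) = -1*(-38) = 38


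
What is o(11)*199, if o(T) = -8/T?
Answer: -1592/11 ≈ -144.73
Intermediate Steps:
o(11)*199 = -8/11*199 = -1592/11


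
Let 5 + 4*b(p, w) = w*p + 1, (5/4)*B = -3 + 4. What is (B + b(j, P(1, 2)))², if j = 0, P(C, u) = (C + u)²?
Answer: 1/25 ≈ 0.040000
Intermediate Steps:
B = ⅘ (B = 4*(-3 + 4)/5 = (⅘)*1 = ⅘ ≈ 0.80000)
b(p, w) = -1 + p*w/4 (b(p, w) = -5/4 + (w*p + 1)/4 = -5/4 + (p*w + 1)/4 = -5/4 + (1 + p*w)/4 = -5/4 + (¼ + p*w/4) = -1 + p*w/4)
(B + b(j, P(1, 2)))² = (⅘ + (-1 + (¼)*0*(1 + 2)²))² = (⅘ + (-1 + (¼)*0*3²))² = (⅘ + (-1 + (¼)*0*9))² = (⅘ + (-1 + 0))² = (⅘ - 1)² = (-⅕)² = 1/25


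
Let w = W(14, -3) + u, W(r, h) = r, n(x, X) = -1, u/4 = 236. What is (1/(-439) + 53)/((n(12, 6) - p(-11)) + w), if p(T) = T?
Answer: 11633/212476 ≈ 0.054750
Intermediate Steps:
u = 944 (u = 4*236 = 944)
w = 958 (w = 14 + 944 = 958)
(1/(-439) + 53)/((n(12, 6) - p(-11)) + w) = (1/(-439) + 53)/((-1 - 1*(-11)) + 958) = (-1/439 + 53)/((-1 + 11) + 958) = 23266/(439*(10 + 958)) = (23266/439)/968 = (23266/439)*(1/968) = 11633/212476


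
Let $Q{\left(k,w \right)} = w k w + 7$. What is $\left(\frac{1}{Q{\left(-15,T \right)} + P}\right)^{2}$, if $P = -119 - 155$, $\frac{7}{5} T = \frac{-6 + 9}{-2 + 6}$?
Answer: $\frac{614656}{45242566209} \approx 1.3586 \cdot 10^{-5}$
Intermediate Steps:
$T = \frac{15}{28}$ ($T = \frac{5 \frac{-6 + 9}{-2 + 6}}{7} = \frac{5 \cdot \frac{3}{4}}{7} = \frac{5 \cdot 3 \cdot \frac{1}{4}}{7} = \frac{5}{7} \cdot \frac{3}{4} = \frac{15}{28} \approx 0.53571$)
$Q{\left(k,w \right)} = 7 + k w^{2}$ ($Q{\left(k,w \right)} = k w w + 7 = k w^{2} + 7 = 7 + k w^{2}$)
$P = -274$ ($P = -119 - 155 = -274$)
$\left(\frac{1}{Q{\left(-15,T \right)} + P}\right)^{2} = \left(\frac{1}{\left(7 - 15 \left(\frac{15}{28}\right)^{2}\right) - 274}\right)^{2} = \left(\frac{1}{\left(7 - \frac{3375}{784}\right) - 274}\right)^{2} = \left(\frac{1}{\frac{2113}{784} - 274}\right)^{2} = \left(\frac{1}{- \frac{212703}{784}}\right)^{2} = \left(- \frac{784}{212703}\right)^{2} = \frac{614656}{45242566209}$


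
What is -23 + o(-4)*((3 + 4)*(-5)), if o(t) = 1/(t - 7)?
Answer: -218/11 ≈ -19.818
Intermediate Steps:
o(t) = 1/(-7 + t)
-23 + o(-4)*((3 + 4)*(-5)) = -23 + ((3 + 4)*(-5))/(-7 - 4) = -23 + (7*(-5))/(-11) = -23 - 1/11*(-35) = -23 + 35/11 = -218/11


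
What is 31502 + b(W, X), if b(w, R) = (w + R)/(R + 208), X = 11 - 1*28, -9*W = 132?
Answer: 18050551/573 ≈ 31502.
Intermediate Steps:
W = -44/3 (W = -⅑*132 = -44/3 ≈ -14.667)
X = -17 (X = 11 - 28 = -17)
b(w, R) = (R + w)/(208 + R)
31502 + b(W, X) = 31502 + (-17 - 44/3)/(208 - 17) = 31502 - 95/3/191 = 31502 + (1/191)*(-95/3) = 31502 - 95/573 = 18050551/573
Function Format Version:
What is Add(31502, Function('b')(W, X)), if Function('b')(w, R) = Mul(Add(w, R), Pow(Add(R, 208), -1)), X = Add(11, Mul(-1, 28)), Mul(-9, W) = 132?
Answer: Rational(18050551, 573) ≈ 31502.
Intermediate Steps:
W = Rational(-44, 3) (W = Mul(Rational(-1, 9), 132) = Rational(-44, 3) ≈ -14.667)
X = -17 (X = Add(11, -28) = -17)
Function('b')(w, R) = Mul(Pow(Add(208, R), -1), Add(R, w)) (Function('b')(w, R) = Mul(Add(R, w), Pow(Add(208, R), -1)) = Mul(Pow(Add(208, R), -1), Add(R, w)))
Add(31502, Function('b')(W, X)) = Add(31502, Mul(Pow(Add(208, -17), -1), Add(-17, Rational(-44, 3)))) = Add(31502, Mul(Pow(191, -1), Rational(-95, 3))) = Add(31502, Mul(Rational(1, 191), Rational(-95, 3))) = Add(31502, Rational(-95, 573)) = Rational(18050551, 573)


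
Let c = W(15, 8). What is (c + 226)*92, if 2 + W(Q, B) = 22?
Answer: 22632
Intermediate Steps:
W(Q, B) = 20 (W(Q, B) = -2 + 22 = 20)
c = 20
(c + 226)*92 = (20 + 226)*92 = 246*92 = 22632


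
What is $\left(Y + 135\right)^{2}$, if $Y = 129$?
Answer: $69696$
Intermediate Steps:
$\left(Y + 135\right)^{2} = \left(129 + 135\right)^{2} = 264^{2} = 69696$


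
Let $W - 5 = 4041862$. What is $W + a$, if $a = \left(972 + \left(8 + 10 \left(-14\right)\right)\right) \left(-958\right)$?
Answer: $3237147$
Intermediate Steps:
$W = 4041867$ ($W = 5 + 4041862 = 4041867$)
$a = -804720$ ($a = \left(972 + \left(8 - 140\right)\right) \left(-958\right) = \left(972 - 132\right) \left(-958\right) = 840 \left(-958\right) = -804720$)
$W + a = 4041867 - 804720 = 3237147$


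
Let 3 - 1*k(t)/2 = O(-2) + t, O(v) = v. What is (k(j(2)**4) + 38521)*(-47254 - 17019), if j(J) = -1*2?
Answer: -2474446227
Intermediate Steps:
j(J) = -2
k(t) = 10 - 2*t (k(t) = 6 - 2*(-2 + t) = 6 + (4 - 2*t) = 10 - 2*t)
(k(j(2)**4) + 38521)*(-47254 - 17019) = ((10 - 2*(-2)**4) + 38521)*(-47254 - 17019) = ((10 - 2*16) + 38521)*(-64273) = ((10 - 32) + 38521)*(-64273) = (-22 + 38521)*(-64273) = 38499*(-64273) = -2474446227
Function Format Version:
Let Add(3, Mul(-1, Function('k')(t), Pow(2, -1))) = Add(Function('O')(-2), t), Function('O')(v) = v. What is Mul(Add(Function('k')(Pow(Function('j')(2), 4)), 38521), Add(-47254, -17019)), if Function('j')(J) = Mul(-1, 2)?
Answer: -2474446227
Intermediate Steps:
Function('j')(J) = -2
Function('k')(t) = Add(10, Mul(-2, t)) (Function('k')(t) = Add(6, Mul(-2, Add(-2, t))) = Add(6, Add(4, Mul(-2, t))) = Add(10, Mul(-2, t)))
Mul(Add(Function('k')(Pow(Function('j')(2), 4)), 38521), Add(-47254, -17019)) = Mul(Add(Add(10, Mul(-2, Pow(-2, 4))), 38521), Add(-47254, -17019)) = Mul(Add(Add(10, Mul(-2, 16)), 38521), -64273) = Mul(Add(Add(10, -32), 38521), -64273) = Mul(Add(-22, 38521), -64273) = Mul(38499, -64273) = -2474446227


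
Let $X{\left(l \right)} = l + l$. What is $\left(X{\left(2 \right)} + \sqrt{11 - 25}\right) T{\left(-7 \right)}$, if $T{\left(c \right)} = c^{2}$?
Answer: $196 + 49 i \sqrt{14} \approx 196.0 + 183.34 i$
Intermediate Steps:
$X{\left(l \right)} = 2 l$
$\left(X{\left(2 \right)} + \sqrt{11 - 25}\right) T{\left(-7 \right)} = \left(2 \cdot 2 + \sqrt{11 - 25}\right) \left(-7\right)^{2} = \left(4 + \sqrt{-14}\right) 49 = \left(4 + i \sqrt{14}\right) 49 = 196 + 49 i \sqrt{14}$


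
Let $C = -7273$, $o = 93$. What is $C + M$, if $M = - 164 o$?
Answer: $-22525$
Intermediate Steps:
$M = -15252$ ($M = \left(-164\right) 93 = -15252$)
$C + M = -7273 - 15252 = -22525$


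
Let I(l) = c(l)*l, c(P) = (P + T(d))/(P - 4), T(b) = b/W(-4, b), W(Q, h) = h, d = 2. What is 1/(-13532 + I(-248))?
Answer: -63/867830 ≈ -7.2595e-5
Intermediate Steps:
T(b) = 1 (T(b) = b/b = 1)
c(P) = (1 + P)/(-4 + P) (c(P) = (P + 1)/(P - 4) = (1 + P)/(-4 + P))
I(l) = l*(1 + l)/(-4 + l) (I(l) = ((1 + l)/(-4 + l))*l = l*(1 + l)/(-4 + l))
1/(-13532 + I(-248)) = 1/(-13532 - 248*(1 - 248)/(-4 - 248)) = 1/(-13532 - 248*(-247)/(-252)) = 1/(-13532 - 248*(-1/252)*(-247)) = 1/(-13532 - 15314/63) = 1/(-867830/63) = -63/867830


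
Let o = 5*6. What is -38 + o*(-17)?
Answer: -548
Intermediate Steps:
o = 30
-38 + o*(-17) = -38 + 30*(-17) = -38 - 510 = -548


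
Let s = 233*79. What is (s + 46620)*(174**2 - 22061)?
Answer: 534196805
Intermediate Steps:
s = 18407
(s + 46620)*(174**2 - 22061) = (18407 + 46620)*(174**2 - 22061) = 65027*(30276 - 22061) = 65027*8215 = 534196805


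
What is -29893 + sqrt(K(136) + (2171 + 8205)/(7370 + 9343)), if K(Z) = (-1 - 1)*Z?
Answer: -29893 + 2*I*sqrt(2105633730)/5571 ≈ -29893.0 + 16.474*I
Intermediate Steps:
K(Z) = -2*Z
-29893 + sqrt(K(136) + (2171 + 8205)/(7370 + 9343)) = -29893 + sqrt(-2*136 + (2171 + 8205)/(7370 + 9343)) = -29893 + sqrt(-272 + 10376/16713) = -29893 + sqrt(-4535560/16713) = -29893 + 2*I*sqrt(2105633730)/5571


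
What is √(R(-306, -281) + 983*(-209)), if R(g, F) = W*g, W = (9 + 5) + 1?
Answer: I*√210037 ≈ 458.3*I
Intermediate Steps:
W = 15 (W = 14 + 1 = 15)
R(g, F) = 15*g
√(R(-306, -281) + 983*(-209)) = √(15*(-306) + 983*(-209)) = √(-4590 - 205447) = √(-210037) = I*√210037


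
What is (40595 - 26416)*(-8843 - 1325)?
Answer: -144172072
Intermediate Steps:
(40595 - 26416)*(-8843 - 1325) = 14179*(-10168) = -144172072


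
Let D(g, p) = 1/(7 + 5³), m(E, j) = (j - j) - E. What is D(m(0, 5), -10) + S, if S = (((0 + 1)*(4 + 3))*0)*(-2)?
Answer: 1/132 ≈ 0.0075758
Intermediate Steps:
m(E, j) = -E (m(E, j) = 0 - E = -E)
D(g, p) = 1/132 (D(g, p) = 1/(7 + 125) = 1/132)
S = 0 (S = ((1*7)*0)*(-2) = (7*0)*(-2) = 0*(-2) = 0)
D(m(0, 5), -10) + S = 1/132 + 0 = 1/132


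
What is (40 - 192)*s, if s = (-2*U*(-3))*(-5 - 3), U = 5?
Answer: 36480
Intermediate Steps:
s = -240 (s = (-2*5*(-3))*(-5 - 3) = -10*(-3)*(-8) = 30*(-8) = -240)
(40 - 192)*s = (40 - 192)*(-240) = -152*(-240) = 36480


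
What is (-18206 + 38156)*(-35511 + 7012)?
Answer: -568555050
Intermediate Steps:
(-18206 + 38156)*(-35511 + 7012) = 19950*(-28499) = -568555050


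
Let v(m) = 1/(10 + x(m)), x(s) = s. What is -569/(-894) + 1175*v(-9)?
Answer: 1051019/894 ≈ 1175.6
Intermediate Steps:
v(m) = 1/(10 + m)
-569/(-894) + 1175*v(-9) = -569/(-894) + 1175/(10 - 9) = -569*(-1/894) + 1175/1 = 569/894 + 1175*1 = 569/894 + 1175 = 1051019/894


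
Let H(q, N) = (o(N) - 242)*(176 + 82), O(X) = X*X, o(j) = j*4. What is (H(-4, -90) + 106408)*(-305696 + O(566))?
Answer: -716991280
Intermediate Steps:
o(j) = 4*j
O(X) = X²
H(q, N) = -62436 + 1032*N (H(q, N) = (4*N - 242)*(176 + 82) = (-242 + 4*N)*258 = -62436 + 1032*N)
(H(-4, -90) + 106408)*(-305696 + O(566)) = ((-62436 + 1032*(-90)) + 106408)*(-305696 + 566²) = ((-62436 - 92880) + 106408)*(-305696 + 320356) = (-155316 + 106408)*14660 = -48908*14660 = -716991280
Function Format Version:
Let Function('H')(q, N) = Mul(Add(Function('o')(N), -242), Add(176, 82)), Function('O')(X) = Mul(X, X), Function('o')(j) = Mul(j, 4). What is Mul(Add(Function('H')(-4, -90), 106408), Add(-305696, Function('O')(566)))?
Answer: -716991280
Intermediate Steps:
Function('o')(j) = Mul(4, j)
Function('O')(X) = Pow(X, 2)
Function('H')(q, N) = Add(-62436, Mul(1032, N)) (Function('H')(q, N) = Mul(Add(Mul(4, N), -242), Add(176, 82)) = Mul(Add(-242, Mul(4, N)), 258) = Add(-62436, Mul(1032, N)))
Mul(Add(Function('H')(-4, -90), 106408), Add(-305696, Function('O')(566))) = Mul(Add(Add(-62436, Mul(1032, -90)), 106408), Add(-305696, Pow(566, 2))) = Mul(Add(Add(-62436, -92880), 106408), Add(-305696, 320356)) = Mul(Add(-155316, 106408), 14660) = Mul(-48908, 14660) = -716991280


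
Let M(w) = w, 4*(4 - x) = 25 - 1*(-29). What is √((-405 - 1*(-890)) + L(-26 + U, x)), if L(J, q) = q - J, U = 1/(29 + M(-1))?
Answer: √98287/14 ≈ 22.393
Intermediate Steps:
x = -19/2 (x = 4 - (25 - 1*(-29))/4 = 4 - (25 + 29)/4 = 4 - ¼*54 = 4 - 27/2 = -19/2 ≈ -9.5000)
U = 1/28 (U = 1/(29 - 1) = 1/28 ≈ 0.035714)
√((-405 - 1*(-890)) + L(-26 + U, x)) = √((-405 - 1*(-890)) + (-19/2 - (-26 + 1/28))) = √((-405 + 890) + (-19/2 - 1*(-727/28))) = √(485 + (-19/2 + 727/28)) = √(485 + 461/28) = √(14041/28) = √98287/14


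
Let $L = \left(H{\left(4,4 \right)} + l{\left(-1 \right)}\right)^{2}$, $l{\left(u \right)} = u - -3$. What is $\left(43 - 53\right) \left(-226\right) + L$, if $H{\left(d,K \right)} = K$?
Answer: $2296$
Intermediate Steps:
$l{\left(u \right)} = 3 + u$ ($l{\left(u \right)} = u + 3 = 3 + u$)
$L = 36$ ($L = \left(4 + \left(3 - 1\right)\right)^{2} = \left(4 + 2\right)^{2} = 6^{2} = 36$)
$\left(43 - 53\right) \left(-226\right) + L = \left(43 - 53\right) \left(-226\right) + 36 = \left(-10\right) \left(-226\right) + 36 = 2260 + 36 = 2296$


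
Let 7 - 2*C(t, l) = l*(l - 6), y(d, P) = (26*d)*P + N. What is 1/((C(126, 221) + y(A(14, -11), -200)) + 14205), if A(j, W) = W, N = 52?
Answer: 1/47703 ≈ 2.0963e-5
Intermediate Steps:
y(d, P) = 52 + 26*P*d (y(d, P) = (26*d)*P + 52 = 26*P*d + 52 = 52 + 26*P*d)
C(t, l) = 7/2 - l*(-6 + l)/2 (C(t, l) = 7/2 - l*(l - 6)/2 = 7/2 - l*(-6 + l)/2)
1/((C(126, 221) + y(A(14, -11), -200)) + 14205) = 1/(((7/2 + 3*221 - ½*221²) + (52 + 26*(-200)*(-11))) + 14205) = 1/(((7/2 + 663 - ½*48841) + (52 + 57200)) + 14205) = 1/(((7/2 + 663 - 48841/2) + 57252) + 14205) = 1/((-23754 + 57252) + 14205) = 1/(33498 + 14205) = 1/47703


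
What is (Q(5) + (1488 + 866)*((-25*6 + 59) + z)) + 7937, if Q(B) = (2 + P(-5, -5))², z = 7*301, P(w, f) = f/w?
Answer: 4753610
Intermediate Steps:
z = 2107
Q(B) = 9 (Q(B) = (2 - 5/(-5))² = (2 - 5*(-⅕))² = (2 + 1)² = 3² = 9)
(Q(5) + (1488 + 866)*((-25*6 + 59) + z)) + 7937 = (9 + (1488 + 866)*((-25*6 + 59) + 2107)) + 7937 = (9 + 2354*((-150 + 59) + 2107)) + 7937 = (9 + 2354*(-91 + 2107)) + 7937 = (9 + 2354*2016) + 7937 = (9 + 4745664) + 7937 = 4745673 + 7937 = 4753610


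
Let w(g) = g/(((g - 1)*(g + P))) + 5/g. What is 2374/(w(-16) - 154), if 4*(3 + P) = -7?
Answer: -53595424/3484783 ≈ -15.380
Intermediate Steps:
P = -19/4 (P = -3 + (¼)*(-7) = -3 - 7/4 = -19/4 ≈ -4.7500)
w(g) = 5/g + g/((-1 + g)*(-19/4 + g)) (w(g) = g/(((g - 1)*(g - 19/4))) + 5/g = g/(((-1 + g)*(-19/4 + g))) + 5/g = g*(1/((-1 + g)*(-19/4 + g))) + 5/g = g/((-1 + g)*(-19/4 + g)) + 5/g = 5/g + g/((-1 + g)*(-19/4 + g)))
2374/(w(-16) - 154) = 2374/((95 - 115*(-16) + 24*(-16)²)/((-16)*(19 - 23*(-16) + 4*(-16)²)) - 154) = 2374/(-(95 + 1840 + 24*256)/(16*(19 + 368 + 4*256)) - 154) = 2374/(-(95 + 1840 + 6144)/(16*(19 + 368 + 1024)) - 154) = 2374/(-1/16*8079/1411 - 154) = 2374/(-1/16*1/1411*8079 - 154) = 2374/(-8079/22576 - 154) = 2374/(-3484783/22576) = 2374*(-22576/3484783) = -53595424/3484783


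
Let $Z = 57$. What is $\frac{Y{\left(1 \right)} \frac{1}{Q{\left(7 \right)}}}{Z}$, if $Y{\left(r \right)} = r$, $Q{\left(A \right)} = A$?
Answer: $\frac{1}{399} \approx 0.0025063$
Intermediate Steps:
$\frac{Y{\left(1 \right)} \frac{1}{Q{\left(7 \right)}}}{Z} = \frac{1 \cdot \frac{1}{7}}{57} = 1 \cdot \frac{1}{7} \cdot \frac{1}{57} = \frac{1}{7} \cdot \frac{1}{57} = \frac{1}{399}$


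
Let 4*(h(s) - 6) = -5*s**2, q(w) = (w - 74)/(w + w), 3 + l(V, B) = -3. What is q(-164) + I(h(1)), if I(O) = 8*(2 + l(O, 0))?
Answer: -5129/164 ≈ -31.274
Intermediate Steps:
l(V, B) = -6 (l(V, B) = -3 - 3 = -6)
q(w) = (-74 + w)/(2*w) (q(w) = (-74 + w)/((2*w)) = (-74 + w)*(1/(2*w)) = (-74 + w)/(2*w))
h(s) = 6 - 5*s**2/4 (h(s) = 6 + (-5*s**2)/4 = 6 - 5*s**2/4)
I(O) = -32 (I(O) = 8*(2 - 6) = 8*(-4) = -32)
q(-164) + I(h(1)) = (1/2)*(-74 - 164)/(-164) - 32 = (1/2)*(-1/164)*(-238) - 32 = 119/164 - 32 = -5129/164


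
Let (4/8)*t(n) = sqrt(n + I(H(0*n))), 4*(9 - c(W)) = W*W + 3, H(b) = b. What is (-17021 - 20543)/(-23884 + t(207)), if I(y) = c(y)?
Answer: 128168368/81492085 + 37564*sqrt(861)/570444595 ≈ 1.5747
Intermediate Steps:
c(W) = 33/4 - W**2/4 (c(W) = 9 - (W*W + 3)/4 = 9 - (W**2 + 3)/4 = 9 - (3 + W**2)/4 = 9 + (-3/4 - W**2/4) = 33/4 - W**2/4)
I(y) = 33/4 - y**2/4
t(n) = 2*sqrt(33/4 + n) (t(n) = 2*sqrt(n + (33/4 - (0*n)**2/4)) = 2*sqrt(n + (33/4 - 1/4*0**2)) = 2*sqrt(n + (33/4 - 1/4*0)) = 2*sqrt(n + (33/4 + 0)) = 2*sqrt(n + 33/4) = 2*sqrt(33/4 + n))
(-17021 - 20543)/(-23884 + t(207)) = (-17021 - 20543)/(-23884 + sqrt(33 + 4*207)) = -37564/(-23884 + sqrt(33 + 828)) = -37564/(-23884 + sqrt(861))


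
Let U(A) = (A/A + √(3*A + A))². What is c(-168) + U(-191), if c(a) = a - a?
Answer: -763 + 4*I*√191 ≈ -763.0 + 55.281*I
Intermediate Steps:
c(a) = 0
U(A) = (1 + 2*√A)² (U(A) = (1 + √(4*A))² = (1 + 2*√A)²)
c(-168) + U(-191) = 0 + (1 + 4*(-191) + 4*√(-191)) = 0 + (1 - 764 + 4*(I*√191)) = 0 + (1 - 764 + 4*I*√191) = 0 + (-763 + 4*I*√191) = -763 + 4*I*√191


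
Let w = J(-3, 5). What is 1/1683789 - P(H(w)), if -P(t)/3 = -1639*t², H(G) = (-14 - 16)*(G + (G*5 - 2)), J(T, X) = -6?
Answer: -10759635990694799/1683789 ≈ -6.3901e+9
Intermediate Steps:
w = -6
H(G) = 60 - 180*G (H(G) = -30*(G + (5*G - 2)) = -30*(G + (-2 + 5*G)) = -30*(-2 + 6*G) = 60 - 180*G)
P(t) = 4917*t² (P(t) = -(-4917)*t² = 4917*t²)
1/1683789 - P(H(w)) = 1/1683789 - 4917*(60 - 180*(-6))² = 1/1683789 - 4917*(60 + 1080)² = 1/1683789 - 4917*1140² = 1/1683789 - 4917*1299600 = 1/1683789 - 1*6390133200 = 1/1683789 - 6390133200 = -10759635990694799/1683789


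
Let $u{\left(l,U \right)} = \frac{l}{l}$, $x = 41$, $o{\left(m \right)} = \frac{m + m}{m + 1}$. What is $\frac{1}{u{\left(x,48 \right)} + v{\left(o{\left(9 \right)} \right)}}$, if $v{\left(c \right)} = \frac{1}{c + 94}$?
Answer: $\frac{479}{484} \approx 0.98967$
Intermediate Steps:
$o{\left(m \right)} = \frac{2 m}{1 + m}$
$v{\left(c \right)} = \frac{1}{94 + c}$
$u{\left(l,U \right)} = 1$
$\frac{1}{u{\left(x,48 \right)} + v{\left(o{\left(9 \right)} \right)}} = \frac{1}{1 + \frac{1}{94 + 2 \cdot 9 \frac{1}{1 + 9}}} = \frac{1}{1 + \frac{1}{94 + 2 \cdot 9 \cdot \frac{1}{10}}} = \frac{1}{1 + \frac{1}{94 + \frac{9}{5}}} = \frac{1}{1 + \frac{1}{\frac{479}{5}}} = \frac{1}{1 + \frac{5}{479}} = \frac{1}{\frac{484}{479}} = \frac{479}{484}$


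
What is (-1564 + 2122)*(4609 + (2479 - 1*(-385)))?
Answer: 4169934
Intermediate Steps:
(-1564 + 2122)*(4609 + (2479 - 1*(-385))) = 558*(4609 + (2479 + 385)) = 558*(4609 + 2864) = 558*7473 = 4169934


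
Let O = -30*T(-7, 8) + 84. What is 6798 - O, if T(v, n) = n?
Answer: 6954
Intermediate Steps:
O = -156 (O = -30*8 + 84 = -240 + 84 = -156)
6798 - O = 6798 - 1*(-156) = 6798 + 156 = 6954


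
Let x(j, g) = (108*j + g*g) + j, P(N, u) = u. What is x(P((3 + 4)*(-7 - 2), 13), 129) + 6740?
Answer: 24798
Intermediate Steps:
x(j, g) = g² + 109*j (x(j, g) = (108*j + g²) + j = (g² + 108*j) + j = g² + 109*j)
x(P((3 + 4)*(-7 - 2), 13), 129) + 6740 = (129² + 109*13) + 6740 = (16641 + 1417) + 6740 = 18058 + 6740 = 24798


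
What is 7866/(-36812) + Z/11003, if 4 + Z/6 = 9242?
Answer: 976932969/202521218 ≈ 4.8239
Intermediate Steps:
Z = 55428 (Z = -24 + 6*9242 = -24 + 55452 = 55428)
7866/(-36812) + Z/11003 = 7866/(-36812) + 55428/11003 = 7866*(-1/36812) + 55428*(1/11003) = -3933/18406 + 55428/11003 = 976932969/202521218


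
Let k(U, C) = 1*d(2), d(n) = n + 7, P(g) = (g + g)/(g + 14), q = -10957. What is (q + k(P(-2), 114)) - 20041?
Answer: -30989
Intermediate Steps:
P(g) = 2*g/(14 + g) (P(g) = (2*g)/(14 + g) = 2*g/(14 + g))
d(n) = 7 + n
k(U, C) = 9 (k(U, C) = 1*(7 + 2) = 1*9 = 9)
(q + k(P(-2), 114)) - 20041 = (-10957 + 9) - 20041 = -10948 - 20041 = -30989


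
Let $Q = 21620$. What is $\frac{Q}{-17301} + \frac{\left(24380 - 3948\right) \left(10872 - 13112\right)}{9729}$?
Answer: $- \frac{264012324220}{56107143} \approx -4705.5$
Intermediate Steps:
$\frac{Q}{-17301} + \frac{\left(24380 - 3948\right) \left(10872 - 13112\right)}{9729} = \frac{21620}{-17301} + \frac{\left(24380 - 3948\right) \left(10872 - 13112\right)}{9729} = 21620 \left(- \frac{1}{17301}\right) + 20432 \left(-2240\right) \frac{1}{9729} = - \frac{21620}{17301} - \frac{45767680}{9729} = - \frac{264012324220}{56107143}$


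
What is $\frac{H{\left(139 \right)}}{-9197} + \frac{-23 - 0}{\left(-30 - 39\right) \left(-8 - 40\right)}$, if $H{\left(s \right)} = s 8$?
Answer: $- \frac{169325}{1324368} \approx -0.12785$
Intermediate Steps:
$H{\left(s \right)} = 8 s$
$\frac{H{\left(139 \right)}}{-9197} + \frac{-23 - 0}{\left(-30 - 39\right) \left(-8 - 40\right)} = \frac{8 \cdot 139}{-9197} + \frac{-23 - 0}{\left(-30 - 39\right) \left(-8 - 40\right)} = 1112 \left(- \frac{1}{9197}\right) + \frac{-23 + 0}{\left(-69\right) \left(-48\right)} = - \frac{1112}{9197} - \frac{23}{3312} = - \frac{1112}{9197} - \frac{1}{144} = - \frac{169325}{1324368}$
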